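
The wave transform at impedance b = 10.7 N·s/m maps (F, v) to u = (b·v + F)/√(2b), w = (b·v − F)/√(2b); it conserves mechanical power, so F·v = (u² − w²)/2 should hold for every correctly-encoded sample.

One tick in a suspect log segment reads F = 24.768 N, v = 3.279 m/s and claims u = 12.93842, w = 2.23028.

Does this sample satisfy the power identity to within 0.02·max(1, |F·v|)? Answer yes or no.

F·v = 24.768×3.279 = 81.21427 W.
(u² − w²)/2 = (167.40271 − 4.97415)/2 = 81.21428 W.
|Δ| = 0.00001;  2% of max(1, |F·v|) = 1.62429.

yes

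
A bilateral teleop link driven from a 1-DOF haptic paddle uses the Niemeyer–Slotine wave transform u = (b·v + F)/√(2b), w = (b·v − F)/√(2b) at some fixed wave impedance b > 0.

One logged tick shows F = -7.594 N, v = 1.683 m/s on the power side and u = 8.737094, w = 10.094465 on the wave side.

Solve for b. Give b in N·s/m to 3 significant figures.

b = 62.6 N·s/m

u + w = 18.831559;  u + w = √(2b)·v, so √(2b) = 18.831559/1.683 = 11.189280.
b = (√(2b))²/2 = 125.199997/2 = 62.599999.
(Check via u − w = 2F/√(2b): u − w = -1.357371, 2F/√(2b) = -1.357371.)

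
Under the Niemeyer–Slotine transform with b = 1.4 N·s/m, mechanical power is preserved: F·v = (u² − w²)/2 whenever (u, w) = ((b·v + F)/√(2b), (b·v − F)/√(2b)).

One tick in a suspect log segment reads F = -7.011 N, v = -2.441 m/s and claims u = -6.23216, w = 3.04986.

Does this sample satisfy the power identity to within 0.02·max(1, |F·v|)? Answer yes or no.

F·v = (-7.011)×(-2.441) = 17.1139 W.
(u² − w²)/2 = (38.8398 − 9.3016)/2 = 14.7691 W.
|Δ| = 2.3448;  2% of max(1, |F·v|) = 0.3423.

no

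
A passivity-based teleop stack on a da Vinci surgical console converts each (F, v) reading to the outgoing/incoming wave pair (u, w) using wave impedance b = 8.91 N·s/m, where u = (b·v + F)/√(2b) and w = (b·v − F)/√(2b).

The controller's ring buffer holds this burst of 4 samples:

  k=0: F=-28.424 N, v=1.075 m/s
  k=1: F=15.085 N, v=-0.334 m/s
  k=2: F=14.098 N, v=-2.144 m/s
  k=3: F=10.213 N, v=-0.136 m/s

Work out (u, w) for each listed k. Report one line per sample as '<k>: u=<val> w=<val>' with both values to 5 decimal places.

k=0: b·v=8.91×1.075=9.57825; √(2b)=4.22137; u=(9.57825+(-28.424))/4.22137=-4.46436, w=(9.57825−(-28.424))/4.22137=9.00234
k=1: b·v=8.91×(-0.334)=-2.97594; √(2b)=4.22137; u=(-2.97594+15.085)/4.22137=2.86851, w=(-2.97594−15.085)/4.22137=-4.27845
k=2: b·v=8.91×(-2.144)=-19.10304; √(2b)=4.22137; u=(-19.10304+14.098)/4.22137=-1.18564, w=(-19.10304−14.098)/4.22137=-7.86498
k=3: b·v=8.91×(-0.136)=-1.21176; √(2b)=4.22137; u=(-1.21176+10.213)/4.22137=2.13230, w=(-1.21176−10.213)/4.22137=-2.70641

0: u=-4.46436 w=9.00234
1: u=2.86851 w=-4.27845
2: u=-1.18564 w=-7.86498
3: u=2.13230 w=-2.70641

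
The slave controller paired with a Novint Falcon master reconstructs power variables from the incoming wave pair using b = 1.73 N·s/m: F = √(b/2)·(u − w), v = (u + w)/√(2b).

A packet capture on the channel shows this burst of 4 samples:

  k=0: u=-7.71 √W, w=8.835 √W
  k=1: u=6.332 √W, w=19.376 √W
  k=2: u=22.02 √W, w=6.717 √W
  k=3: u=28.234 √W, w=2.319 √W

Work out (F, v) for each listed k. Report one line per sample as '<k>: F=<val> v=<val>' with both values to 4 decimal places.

k=0: u−w=-16.5450, u+w=1.1250; √(b/2)=0.9301, √(2b)=1.8601; F=0.9301×(-16.545)=-15.3877, v=1.1250/1.8601=0.6048
k=1: u−w=-13.0440, u+w=25.7080; √(b/2)=0.9301, √(2b)=1.8601; F=0.9301×(-13.044)=-12.1316, v=25.7080/1.8601=13.8207
k=2: u−w=15.3030, u+w=28.7370; √(b/2)=0.9301, √(2b)=1.8601; F=0.9301×15.303=14.2326, v=28.7370/1.8601=15.4491
k=3: u−w=25.9150, u+w=30.5530; √(b/2)=0.9301, √(2b)=1.8601; F=0.9301×25.915=24.1023, v=30.5530/1.8601=16.4254

0: F=-15.3877 v=0.6048
1: F=-12.1316 v=13.8207
2: F=14.2326 v=15.4491
3: F=24.1023 v=16.4254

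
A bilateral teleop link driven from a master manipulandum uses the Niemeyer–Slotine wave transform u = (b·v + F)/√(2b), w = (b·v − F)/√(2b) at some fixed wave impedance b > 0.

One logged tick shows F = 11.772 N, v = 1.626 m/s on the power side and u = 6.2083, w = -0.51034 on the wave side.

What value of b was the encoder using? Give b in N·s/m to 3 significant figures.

u + w = 5.6980;  u + w = √(2b)·v, so √(2b) = 5.6980/1.626 = 3.5043.
b = (√(2b))²/2 = 12.2800/2 = 6.1400.
(Check via u − w = 2F/√(2b): u − w = 6.7186, 2F/√(2b) = 6.7186.)

b = 6.14 N·s/m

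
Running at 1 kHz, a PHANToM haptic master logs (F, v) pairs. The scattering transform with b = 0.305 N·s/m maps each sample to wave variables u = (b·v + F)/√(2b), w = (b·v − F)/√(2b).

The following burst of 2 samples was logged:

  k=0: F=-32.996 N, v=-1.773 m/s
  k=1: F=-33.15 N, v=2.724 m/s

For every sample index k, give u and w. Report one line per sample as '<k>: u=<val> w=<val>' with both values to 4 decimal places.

k=0: b·v=0.305×(-1.773)=-0.5408; √(2b)=0.7810; u=(-0.5408+(-32.996))/0.7810=-42.9394, w=(-0.5408−(-32.996))/0.7810=41.5547
k=1: b·v=0.305×2.724=0.8308; √(2b)=0.7810; u=(0.8308+(-33.15))/0.7810=-41.3805, w=(0.8308−(-33.15))/0.7810=43.5080

0: u=-42.9394 w=41.5547
1: u=-41.3805 w=43.5080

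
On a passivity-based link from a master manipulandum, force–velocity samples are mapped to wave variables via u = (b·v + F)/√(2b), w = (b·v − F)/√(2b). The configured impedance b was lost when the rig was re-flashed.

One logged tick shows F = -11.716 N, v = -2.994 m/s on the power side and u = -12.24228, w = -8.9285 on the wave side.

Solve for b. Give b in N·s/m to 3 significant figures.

b = 25 N·s/m

u + w = -21.1708;  u + w = √(2b)·v, so √(2b) = -21.1708/(-2.994) = 7.0711.
b = (√(2b))²/2 = 50.0000/2 = 25.0000.
(Check via u − w = 2F/√(2b): u − w = -3.3138, 2F/√(2b) = -3.3138.)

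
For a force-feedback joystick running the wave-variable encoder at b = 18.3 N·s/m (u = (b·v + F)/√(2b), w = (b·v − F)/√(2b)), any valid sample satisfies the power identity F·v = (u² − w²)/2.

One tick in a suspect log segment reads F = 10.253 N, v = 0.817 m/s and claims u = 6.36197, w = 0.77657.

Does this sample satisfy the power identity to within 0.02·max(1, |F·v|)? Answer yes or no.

no

F·v = 10.253×0.817 = 8.37670 W.
(u² − w²)/2 = (40.47466 − 0.60306)/2 = 19.93580 W.
|Δ| = 11.55910;  2% of max(1, |F·v|) = 0.16753.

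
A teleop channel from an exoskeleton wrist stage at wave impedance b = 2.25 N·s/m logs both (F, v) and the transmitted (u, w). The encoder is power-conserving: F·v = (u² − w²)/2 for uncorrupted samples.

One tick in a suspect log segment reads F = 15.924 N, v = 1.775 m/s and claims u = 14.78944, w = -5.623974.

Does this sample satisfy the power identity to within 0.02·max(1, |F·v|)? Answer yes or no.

F·v = 15.924×1.775 = 28.265100 W.
(u² − w²)/2 = (218.727536 − 31.629084)/2 = 93.549226 W.
|Δ| = 65.284126;  2% of max(1, |F·v|) = 0.565302.

no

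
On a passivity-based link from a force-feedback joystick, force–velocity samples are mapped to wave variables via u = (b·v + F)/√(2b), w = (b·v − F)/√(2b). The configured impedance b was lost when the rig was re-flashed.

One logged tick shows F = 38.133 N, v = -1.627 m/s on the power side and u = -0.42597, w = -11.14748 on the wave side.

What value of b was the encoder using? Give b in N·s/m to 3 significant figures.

u + w = -11.57345;  u + w = √(2b)·v, so √(2b) = -11.57345/(-1.627) = 7.11337.
b = (√(2b))²/2 = 50.60001/2 = 25.30000.
(Check via u − w = 2F/√(2b): u − w = 10.72151, 2F/√(2b) = 10.72150.)

b = 25.3 N·s/m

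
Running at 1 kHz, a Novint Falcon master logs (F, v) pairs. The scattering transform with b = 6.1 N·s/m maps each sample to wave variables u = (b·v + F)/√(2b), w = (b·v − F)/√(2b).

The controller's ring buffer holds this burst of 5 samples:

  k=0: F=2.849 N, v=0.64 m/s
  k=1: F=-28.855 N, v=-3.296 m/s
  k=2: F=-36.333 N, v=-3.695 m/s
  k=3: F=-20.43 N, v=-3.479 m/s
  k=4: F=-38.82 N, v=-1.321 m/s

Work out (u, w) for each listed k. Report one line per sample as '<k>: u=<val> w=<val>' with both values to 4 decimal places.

0: u=1.9334 w=0.3020
1: u=-14.0174 w=2.5049
2: u=-16.8551 w=3.9491
3: u=-11.9249 w=-0.2267
4: u=-13.4212 w=8.8071

k=0: b·v=6.1×0.64=3.9040; √(2b)=3.4928; u=(3.9040+2.849)/3.4928=1.9334, w=(3.9040−2.849)/3.4928=0.3020
k=1: b·v=6.1×(-3.296)=-20.1056; √(2b)=3.4928; u=(-20.1056+(-28.855))/3.4928=-14.0174, w=(-20.1056−(-28.855))/3.4928=2.5049
k=2: b·v=6.1×(-3.695)=-22.5395; √(2b)=3.4928; u=(-22.5395+(-36.333))/3.4928=-16.8551, w=(-22.5395−(-36.333))/3.4928=3.9491
k=3: b·v=6.1×(-3.479)=-21.2219; √(2b)=3.4928; u=(-21.2219+(-20.43))/3.4928=-11.9249, w=(-21.2219−(-20.43))/3.4928=-0.2267
k=4: b·v=6.1×(-1.321)=-8.0581; √(2b)=3.4928; u=(-8.0581+(-38.82))/3.4928=-13.4212, w=(-8.0581−(-38.82))/3.4928=8.8071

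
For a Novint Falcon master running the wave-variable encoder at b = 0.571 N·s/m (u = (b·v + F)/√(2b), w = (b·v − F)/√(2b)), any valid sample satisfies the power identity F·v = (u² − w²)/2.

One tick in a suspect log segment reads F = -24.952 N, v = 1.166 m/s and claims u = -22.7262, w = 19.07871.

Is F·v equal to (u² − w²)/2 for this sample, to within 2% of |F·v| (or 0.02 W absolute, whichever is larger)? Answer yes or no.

no

F·v = (-24.952)×1.166 = -29.0940 W.
(u² − w²)/2 = (516.4802 − 363.9972)/2 = 76.2415 W.
|Δ| = 105.3355;  2% of max(1, |F·v|) = 0.5819.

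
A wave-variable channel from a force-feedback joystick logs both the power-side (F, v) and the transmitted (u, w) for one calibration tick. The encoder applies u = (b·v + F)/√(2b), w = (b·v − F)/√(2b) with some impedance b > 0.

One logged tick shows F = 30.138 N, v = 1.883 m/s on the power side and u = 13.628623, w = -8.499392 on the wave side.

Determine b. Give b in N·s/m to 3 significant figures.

u + w = 5.129231;  u + w = √(2b)·v, so √(2b) = 5.129231/1.883 = 2.723968.
b = (√(2b))²/2 = 7.420000/2 = 3.710000.
(Check via u − w = 2F/√(2b): u − w = 22.128015, 2F/√(2b) = 22.128016.)

b = 3.71 N·s/m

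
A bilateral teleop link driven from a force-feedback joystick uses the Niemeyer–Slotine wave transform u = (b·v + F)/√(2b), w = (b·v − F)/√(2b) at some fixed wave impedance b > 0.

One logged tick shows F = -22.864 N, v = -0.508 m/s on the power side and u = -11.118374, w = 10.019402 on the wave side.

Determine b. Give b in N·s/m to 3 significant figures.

u + w = -1.098972;  u + w = √(2b)·v, so √(2b) = -1.098972/(-0.508) = 2.163331.
b = (√(2b))²/2 = 4.680000/2 = 2.340000.
(Check via u − w = 2F/√(2b): u − w = -21.137776, 2F/√(2b) = -21.137776.)

b = 2.34 N·s/m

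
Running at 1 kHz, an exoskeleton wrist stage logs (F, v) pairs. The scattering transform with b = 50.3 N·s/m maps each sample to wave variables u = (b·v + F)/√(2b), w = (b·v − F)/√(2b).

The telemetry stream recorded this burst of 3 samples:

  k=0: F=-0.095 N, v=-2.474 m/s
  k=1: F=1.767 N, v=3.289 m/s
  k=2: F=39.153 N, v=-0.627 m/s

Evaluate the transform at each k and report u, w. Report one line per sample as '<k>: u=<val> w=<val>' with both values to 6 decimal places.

k=0: b·v=50.3×(-2.474)=-124.442200; √(2b)=10.029955; u=(-124.442200+(-0.095))/10.029955=-12.416526, w=(-124.442200−(-0.095))/10.029955=-12.397583
k=1: b·v=50.3×3.289=165.436700; √(2b)=10.029955; u=(165.436700+1.767)/10.029955=16.670433, w=(165.436700−1.767)/10.029955=16.318089
k=2: b·v=50.3×(-0.627)=-31.538100; √(2b)=10.029955; u=(-31.538100+39.153)/10.029955=0.759216, w=(-31.538100−39.153)/10.029955=-7.047998

0: u=-12.416526 w=-12.397583
1: u=16.670433 w=16.318089
2: u=0.759216 w=-7.047998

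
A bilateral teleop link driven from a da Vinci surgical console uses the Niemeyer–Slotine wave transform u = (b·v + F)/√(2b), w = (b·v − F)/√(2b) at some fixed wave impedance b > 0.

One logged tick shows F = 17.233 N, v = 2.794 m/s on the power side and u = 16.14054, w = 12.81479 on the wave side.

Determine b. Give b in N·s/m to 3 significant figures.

u + w = 28.95533;  u + w = √(2b)·v, so √(2b) = 28.95533/2.794 = 10.36340.
b = (√(2b))²/2 = 107.39999/2 = 53.69999.
(Check via u − w = 2F/√(2b): u − w = 3.32575, 2F/√(2b) = 3.32574.)

b = 53.7 N·s/m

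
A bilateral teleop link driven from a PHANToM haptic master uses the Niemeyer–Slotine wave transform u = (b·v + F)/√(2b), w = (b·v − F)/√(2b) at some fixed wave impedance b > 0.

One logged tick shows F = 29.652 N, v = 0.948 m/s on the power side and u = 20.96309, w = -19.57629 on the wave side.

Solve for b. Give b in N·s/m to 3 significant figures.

b = 1.07 N·s/m

u + w = 1.38680;  u + w = √(2b)·v, so √(2b) = 1.38680/0.948 = 1.46287.
b = (√(2b))²/2 = 2.13999/2 = 1.06999.
(Check via u − w = 2F/√(2b): u − w = 40.53938, 2F/√(2b) = 40.53951.)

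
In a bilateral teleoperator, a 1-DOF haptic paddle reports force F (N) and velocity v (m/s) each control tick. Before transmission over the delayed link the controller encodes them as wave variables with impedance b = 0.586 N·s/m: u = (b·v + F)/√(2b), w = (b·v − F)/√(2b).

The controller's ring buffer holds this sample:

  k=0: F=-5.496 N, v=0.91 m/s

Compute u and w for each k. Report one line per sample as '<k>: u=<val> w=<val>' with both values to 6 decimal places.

0: u=-4.584138 w=5.569295

k=0: b·v=0.586×0.91=0.533260; √(2b)=1.082589; u=(0.533260+(-5.496))/1.082589=-4.584138, w=(0.533260−(-5.496))/1.082589=5.569295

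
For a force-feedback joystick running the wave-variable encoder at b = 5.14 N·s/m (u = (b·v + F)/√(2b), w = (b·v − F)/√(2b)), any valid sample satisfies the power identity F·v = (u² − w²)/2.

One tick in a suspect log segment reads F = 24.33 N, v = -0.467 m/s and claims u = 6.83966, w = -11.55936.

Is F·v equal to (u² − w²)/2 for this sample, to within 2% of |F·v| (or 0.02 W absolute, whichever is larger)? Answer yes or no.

F·v = 24.33×(-0.467) = -11.36211 W.
(u² − w²)/2 = (46.78095 − 133.61880)/2 = -43.41893 W.
|Δ| = 32.05682;  2% of max(1, |F·v|) = 0.22724.

no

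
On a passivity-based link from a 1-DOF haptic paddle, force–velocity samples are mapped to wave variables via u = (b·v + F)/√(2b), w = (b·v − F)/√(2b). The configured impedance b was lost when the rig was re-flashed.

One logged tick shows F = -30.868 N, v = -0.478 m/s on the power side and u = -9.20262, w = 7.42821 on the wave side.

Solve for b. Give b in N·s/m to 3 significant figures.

u + w = -1.7744;  u + w = √(2b)·v, so √(2b) = -1.7744/(-0.478) = 3.7122.
b = (√(2b))²/2 = 13.7801/2 = 6.8900.
(Check via u − w = 2F/√(2b): u − w = -16.6308, 2F/√(2b) = -16.6308.)

b = 6.89 N·s/m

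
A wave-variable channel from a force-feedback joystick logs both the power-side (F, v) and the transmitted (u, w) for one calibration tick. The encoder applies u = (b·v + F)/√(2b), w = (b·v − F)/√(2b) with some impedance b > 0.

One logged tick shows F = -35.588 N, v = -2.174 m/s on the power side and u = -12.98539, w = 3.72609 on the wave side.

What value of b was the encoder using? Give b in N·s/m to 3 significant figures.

b = 9.07 N·s/m

u + w = -9.2593;  u + w = √(2b)·v, so √(2b) = -9.2593/(-2.174) = 4.2591.
b = (√(2b))²/2 = 18.1400/2 = 9.0700.
(Check via u − w = 2F/√(2b): u − w = -16.7115, 2F/√(2b) = -16.7115.)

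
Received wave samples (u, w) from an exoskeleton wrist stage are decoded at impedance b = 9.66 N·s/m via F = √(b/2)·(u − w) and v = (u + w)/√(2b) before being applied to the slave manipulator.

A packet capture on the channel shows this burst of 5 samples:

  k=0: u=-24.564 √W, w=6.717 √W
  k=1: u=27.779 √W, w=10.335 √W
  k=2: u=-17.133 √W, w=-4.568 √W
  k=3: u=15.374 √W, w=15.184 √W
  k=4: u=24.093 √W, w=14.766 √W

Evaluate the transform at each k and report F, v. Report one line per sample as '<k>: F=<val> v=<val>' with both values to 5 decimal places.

0: F=-68.74707 v=-4.06033
1: F=38.33713 v=8.67124
2: F=-27.61443 v=-4.93715
3: F=0.41757 v=6.95219
4: F=20.49819 v=8.84073

k=0: u−w=-31.28100, u+w=-17.84700; √(b/2)=2.19773, √(2b)=4.39545; F=2.19773×(-31.281)=-68.74707, v=-17.84700/4.39545=-4.06033
k=1: u−w=17.44400, u+w=38.11400; √(b/2)=2.19773, √(2b)=4.39545; F=2.19773×17.444=38.33713, v=38.11400/4.39545=8.67124
k=2: u−w=-12.56500, u+w=-21.70100; √(b/2)=2.19773, √(2b)=4.39545; F=2.19773×(-12.565)=-27.61443, v=-21.70100/4.39545=-4.93715
k=3: u−w=0.19000, u+w=30.55800; √(b/2)=2.19773, √(2b)=4.39545; F=2.19773×0.19=0.41757, v=30.55800/4.39545=6.95219
k=4: u−w=9.32700, u+w=38.85900; √(b/2)=2.19773, √(2b)=4.39545; F=2.19773×9.327=20.49819, v=38.85900/4.39545=8.84073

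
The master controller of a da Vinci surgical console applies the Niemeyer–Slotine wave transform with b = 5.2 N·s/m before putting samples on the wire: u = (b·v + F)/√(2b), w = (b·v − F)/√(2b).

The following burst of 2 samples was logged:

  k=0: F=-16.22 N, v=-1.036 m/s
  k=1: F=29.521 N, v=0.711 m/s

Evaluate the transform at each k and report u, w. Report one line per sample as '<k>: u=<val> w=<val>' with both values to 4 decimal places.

0: u=-6.7001 w=3.3591
1: u=10.3005 w=-8.0076

k=0: b·v=5.2×(-1.036)=-5.3872; √(2b)=3.2249; u=(-5.3872+(-16.22))/3.2249=-6.7001, w=(-5.3872−(-16.22))/3.2249=3.3591
k=1: b·v=5.2×0.711=3.6972; √(2b)=3.2249; u=(3.6972+29.521)/3.2249=10.3005, w=(3.6972−29.521)/3.2249=-8.0076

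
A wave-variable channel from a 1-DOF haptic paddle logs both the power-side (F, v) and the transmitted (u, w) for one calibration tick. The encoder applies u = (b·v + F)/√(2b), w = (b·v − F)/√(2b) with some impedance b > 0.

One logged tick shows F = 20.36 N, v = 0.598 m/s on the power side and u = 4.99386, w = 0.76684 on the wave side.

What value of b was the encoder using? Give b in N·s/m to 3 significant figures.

u + w = 5.7607;  u + w = √(2b)·v, so √(2b) = 5.7607/0.598 = 9.6333.
b = (√(2b))²/2 = 92.8000/2 = 46.4000.
(Check via u − w = 2F/√(2b): u − w = 4.2270, 2F/√(2b) = 4.2270.)

b = 46.4 N·s/m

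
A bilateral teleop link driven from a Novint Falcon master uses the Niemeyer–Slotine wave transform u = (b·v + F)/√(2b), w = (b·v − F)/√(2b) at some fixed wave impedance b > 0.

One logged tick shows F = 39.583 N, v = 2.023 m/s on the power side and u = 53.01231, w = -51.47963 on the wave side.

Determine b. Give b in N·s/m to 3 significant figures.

u + w = 1.53268;  u + w = √(2b)·v, so √(2b) = 1.53268/2.023 = 0.75763.
b = (√(2b))²/2 = 0.57400/2 = 0.28700.
(Check via u − w = 2F/√(2b): u − w = 104.49194, 2F/√(2b) = 104.49201.)

b = 0.287 N·s/m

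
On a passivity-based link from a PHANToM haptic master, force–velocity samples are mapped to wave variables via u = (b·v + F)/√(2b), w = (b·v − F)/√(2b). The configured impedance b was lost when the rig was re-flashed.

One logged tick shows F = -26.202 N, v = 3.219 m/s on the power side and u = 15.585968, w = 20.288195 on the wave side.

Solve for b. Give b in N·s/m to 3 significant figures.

b = 62.1 N·s/m

u + w = 35.874163;  u + w = √(2b)·v, so √(2b) = 35.874163/3.219 = 11.144505.
b = (√(2b))²/2 = 124.200001/2 = 62.100001.
(Check via u − w = 2F/√(2b): u − w = -4.702227, 2F/√(2b) = -4.702228.)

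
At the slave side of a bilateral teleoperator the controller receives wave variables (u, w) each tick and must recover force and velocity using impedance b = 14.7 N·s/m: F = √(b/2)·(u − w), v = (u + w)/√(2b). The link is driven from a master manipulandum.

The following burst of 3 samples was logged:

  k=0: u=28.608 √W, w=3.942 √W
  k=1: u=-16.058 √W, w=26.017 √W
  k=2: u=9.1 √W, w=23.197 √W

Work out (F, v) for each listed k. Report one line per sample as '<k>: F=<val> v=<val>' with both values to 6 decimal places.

k=0: u−w=24.666000, u+w=32.550000; √(b/2)=2.711088, √(2b)=5.422177; F=2.711088×24.666=66.871705, v=32.550000/5.422177=6.003124
k=1: u−w=-42.075000, u+w=9.959000; √(b/2)=2.711088, √(2b)=5.422177; F=2.711088×(-42.075)=-114.069042, v=9.959000/5.422177=1.836716
k=2: u−w=-14.097000, u+w=32.297000; √(b/2)=2.711088, √(2b)=5.422177; F=2.711088×(-14.097)=-38.218212, v=32.297000/5.422177=5.956464

0: F=66.871705 v=6.003124
1: F=-114.069042 v=1.836716
2: F=-38.218212 v=5.956464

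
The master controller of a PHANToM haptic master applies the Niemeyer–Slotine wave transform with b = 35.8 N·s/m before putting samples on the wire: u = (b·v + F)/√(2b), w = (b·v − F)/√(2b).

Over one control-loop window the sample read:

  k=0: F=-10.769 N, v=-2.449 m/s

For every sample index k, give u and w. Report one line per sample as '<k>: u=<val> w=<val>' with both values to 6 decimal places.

k=0: b·v=35.8×(-2.449)=-87.674200; √(2b)=8.461678; u=(-87.674200+(-10.769))/8.461678=-11.634004, w=(-87.674200−(-10.769))/8.461678=-9.088646

0: u=-11.634004 w=-9.088646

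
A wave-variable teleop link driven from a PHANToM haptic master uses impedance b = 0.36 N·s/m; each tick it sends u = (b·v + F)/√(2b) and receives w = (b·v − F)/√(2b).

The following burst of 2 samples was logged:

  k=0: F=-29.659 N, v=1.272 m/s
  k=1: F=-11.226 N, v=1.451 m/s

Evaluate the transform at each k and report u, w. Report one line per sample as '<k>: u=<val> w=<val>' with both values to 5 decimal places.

0: u=-34.41380 w=35.49313
1: u=-12.61436 w=13.84558

k=0: b·v=0.36×1.272=0.45792; √(2b)=0.84853; u=(0.45792+(-29.659))/0.84853=-34.41380, w=(0.45792−(-29.659))/0.84853=35.49313
k=1: b·v=0.36×1.451=0.52236; √(2b)=0.84853; u=(0.52236+(-11.226))/0.84853=-12.61436, w=(0.52236−(-11.226))/0.84853=13.84558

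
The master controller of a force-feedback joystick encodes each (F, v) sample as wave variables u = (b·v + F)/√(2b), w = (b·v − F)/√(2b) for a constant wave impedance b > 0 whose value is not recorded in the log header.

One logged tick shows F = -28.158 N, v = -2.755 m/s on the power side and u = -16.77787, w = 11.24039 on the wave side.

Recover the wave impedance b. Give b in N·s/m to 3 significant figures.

b = 2.02 N·s/m

u + w = -5.53748;  u + w = √(2b)·v, so √(2b) = -5.53748/(-2.755) = 2.00997.
b = (√(2b))²/2 = 4.04000/2 = 2.02000.
(Check via u − w = 2F/√(2b): u − w = -28.01826, 2F/√(2b) = -28.01826.)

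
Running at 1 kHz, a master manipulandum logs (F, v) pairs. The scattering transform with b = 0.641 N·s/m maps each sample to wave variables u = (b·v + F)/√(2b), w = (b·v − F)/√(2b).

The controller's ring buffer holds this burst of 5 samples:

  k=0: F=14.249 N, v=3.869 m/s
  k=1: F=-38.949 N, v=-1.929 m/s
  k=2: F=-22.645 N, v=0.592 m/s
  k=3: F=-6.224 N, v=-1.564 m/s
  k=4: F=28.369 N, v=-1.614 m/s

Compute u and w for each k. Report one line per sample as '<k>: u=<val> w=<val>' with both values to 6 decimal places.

0: u=14.774974 w=-10.394282
1: u=-35.491573 w=33.307454
2: u=-19.664775 w=20.335070
3: u=-6.382421 w=4.611575
4: u=24.141594 w=-25.969053

k=0: b·v=0.641×3.869=2.480029; √(2b)=1.132254; u=(2.480029+14.249)/1.132254=14.774974, w=(2.480029−14.249)/1.132254=-10.394282
k=1: b·v=0.641×(-1.929)=-1.236489; √(2b)=1.132254; u=(-1.236489+(-38.949))/1.132254=-35.491573, w=(-1.236489−(-38.949))/1.132254=33.307454
k=2: b·v=0.641×0.592=0.379472; √(2b)=1.132254; u=(0.379472+(-22.645))/1.132254=-19.664775, w=(0.379472−(-22.645))/1.132254=20.335070
k=3: b·v=0.641×(-1.564)=-1.002524; √(2b)=1.132254; u=(-1.002524+(-6.224))/1.132254=-6.382421, w=(-1.002524−(-6.224))/1.132254=4.611575
k=4: b·v=0.641×(-1.614)=-1.034574; √(2b)=1.132254; u=(-1.034574+28.369)/1.132254=24.141594, w=(-1.034574−28.369)/1.132254=-25.969053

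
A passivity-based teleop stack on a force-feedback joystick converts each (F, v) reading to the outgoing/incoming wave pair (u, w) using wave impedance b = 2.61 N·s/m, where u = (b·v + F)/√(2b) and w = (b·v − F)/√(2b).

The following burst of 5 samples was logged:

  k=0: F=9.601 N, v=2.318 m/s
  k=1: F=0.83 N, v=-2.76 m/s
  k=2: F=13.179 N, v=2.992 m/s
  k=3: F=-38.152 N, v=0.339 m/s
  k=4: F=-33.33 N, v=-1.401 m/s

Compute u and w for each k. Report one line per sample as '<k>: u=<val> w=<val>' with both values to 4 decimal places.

k=0: b·v=2.61×2.318=6.0500; √(2b)=2.2847; u=(6.0500+9.601)/2.2847=6.8502, w=(6.0500−9.601)/2.2847=-1.5542
k=1: b·v=2.61×(-2.76)=-7.2036; √(2b)=2.2847; u=(-7.2036+0.83)/2.2847=-2.7896, w=(-7.2036−0.83)/2.2847=-3.5162
k=2: b·v=2.61×2.992=7.8091; √(2b)=2.2847; u=(7.8091+13.179)/2.2847=9.1863, w=(7.8091−13.179)/2.2847=-2.3503
k=3: b·v=2.61×0.339=0.8848; √(2b)=2.2847; u=(0.8848+(-38.152))/2.2847=-16.3114, w=(0.8848−(-38.152))/2.2847=17.0859
k=4: b·v=2.61×(-1.401)=-3.6566; √(2b)=2.2847; u=(-3.6566+(-33.33))/2.2847=-16.1886, w=(-3.6566−(-33.33))/2.2847=12.9877

0: u=6.8502 w=-1.5542
1: u=-2.7896 w=-3.5162
2: u=9.1863 w=-2.3503
3: u=-16.3114 w=17.0859
4: u=-16.1886 w=12.9877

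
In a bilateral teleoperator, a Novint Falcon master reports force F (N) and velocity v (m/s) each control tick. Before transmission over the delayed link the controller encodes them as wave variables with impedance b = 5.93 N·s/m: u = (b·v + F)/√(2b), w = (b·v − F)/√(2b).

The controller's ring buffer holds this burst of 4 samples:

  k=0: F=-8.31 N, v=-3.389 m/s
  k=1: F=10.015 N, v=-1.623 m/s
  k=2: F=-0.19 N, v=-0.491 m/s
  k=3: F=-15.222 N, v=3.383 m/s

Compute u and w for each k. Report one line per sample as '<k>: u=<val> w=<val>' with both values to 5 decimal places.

k=0: b·v=5.93×(-3.389)=-20.09677; √(2b)=3.44384; u=(-20.09677+(-8.31))/3.44384=-8.24859, w=(-20.09677−(-8.31))/3.44384=-3.42257
k=1: b·v=5.93×(-1.623)=-9.62439; √(2b)=3.44384; u=(-9.62439+10.015)/3.44384=0.11342, w=(-9.62439−10.015)/3.44384=-5.70277
k=2: b·v=5.93×(-0.491)=-2.91163; √(2b)=3.44384; u=(-2.91163+(-0.19))/3.44384=-0.90063, w=(-2.91163−(-0.19))/3.44384=-0.79029
k=3: b·v=5.93×3.383=20.06119; √(2b)=3.44384; u=(20.06119+(-15.222))/3.44384=1.40517, w=(20.06119−(-15.222))/3.44384=10.24532

0: u=-8.24859 w=-3.42257
1: u=0.11342 w=-5.70277
2: u=-0.90063 w=-0.79029
3: u=1.40517 w=10.24532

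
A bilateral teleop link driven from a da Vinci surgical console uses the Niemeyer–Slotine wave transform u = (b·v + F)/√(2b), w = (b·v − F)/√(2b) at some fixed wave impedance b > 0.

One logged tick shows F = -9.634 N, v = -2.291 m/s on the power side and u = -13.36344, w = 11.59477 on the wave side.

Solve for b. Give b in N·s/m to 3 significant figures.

u + w = -1.7687;  u + w = √(2b)·v, so √(2b) = -1.7687/(-2.291) = 0.7720.
b = (√(2b))²/2 = 0.5960/2 = 0.2980.
(Check via u − w = 2F/√(2b): u − w = -24.9582, 2F/√(2b) = -24.9583.)

b = 0.298 N·s/m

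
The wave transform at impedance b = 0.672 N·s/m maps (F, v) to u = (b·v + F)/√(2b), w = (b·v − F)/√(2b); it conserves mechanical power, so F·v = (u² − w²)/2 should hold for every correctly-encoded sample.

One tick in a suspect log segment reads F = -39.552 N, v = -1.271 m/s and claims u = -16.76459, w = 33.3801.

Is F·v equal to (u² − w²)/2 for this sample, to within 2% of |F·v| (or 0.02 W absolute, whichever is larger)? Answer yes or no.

F·v = (-39.552)×(-1.271) = 50.2706 W.
(u² − w²)/2 = (281.0515 − 1114.2311)/2 = -416.5898 W.
|Δ| = 466.8604;  2% of max(1, |F·v|) = 1.0054.

no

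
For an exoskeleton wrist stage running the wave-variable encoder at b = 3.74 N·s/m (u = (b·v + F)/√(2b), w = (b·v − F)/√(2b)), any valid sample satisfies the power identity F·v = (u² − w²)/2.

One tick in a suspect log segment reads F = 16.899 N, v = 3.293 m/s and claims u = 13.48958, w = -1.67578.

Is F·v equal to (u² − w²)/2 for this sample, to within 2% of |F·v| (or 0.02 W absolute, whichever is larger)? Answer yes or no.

no

F·v = 16.899×3.293 = 55.64841 W.
(u² − w²)/2 = (181.96877 − 2.80824)/2 = 89.58026 W.
|Δ| = 33.93186;  2% of max(1, |F·v|) = 1.11297.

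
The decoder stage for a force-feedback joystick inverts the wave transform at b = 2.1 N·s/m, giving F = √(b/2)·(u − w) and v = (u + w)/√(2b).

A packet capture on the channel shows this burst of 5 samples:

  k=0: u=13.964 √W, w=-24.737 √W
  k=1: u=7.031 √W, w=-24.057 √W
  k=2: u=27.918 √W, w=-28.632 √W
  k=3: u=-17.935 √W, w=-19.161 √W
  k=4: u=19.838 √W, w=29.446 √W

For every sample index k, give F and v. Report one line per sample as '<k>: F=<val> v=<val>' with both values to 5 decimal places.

0: F=39.65672 v=-5.25669
1: F=31.85572 v=-8.30784
2: F=57.94651 v=-0.34840
3: F=1.25628 v=-18.10099
4: F=-9.84527 v=24.04813

k=0: u−w=38.70100, u+w=-10.77300; √(b/2)=1.02470, √(2b)=2.04939; F=1.02470×38.701=39.65672, v=-10.77300/2.04939=-5.25669
k=1: u−w=31.08800, u+w=-17.02600; √(b/2)=1.02470, √(2b)=2.04939; F=1.02470×31.088=31.85572, v=-17.02600/2.04939=-8.30784
k=2: u−w=56.55000, u+w=-0.71400; √(b/2)=1.02470, √(2b)=2.04939; F=1.02470×56.55=57.94651, v=-0.71400/2.04939=-0.34840
k=3: u−w=1.22600, u+w=-37.09600; √(b/2)=1.02470, √(2b)=2.04939; F=1.02470×1.226=1.25628, v=-37.09600/2.04939=-18.10099
k=4: u−w=-9.60800, u+w=49.28400; √(b/2)=1.02470, √(2b)=2.04939; F=1.02470×(-9.608)=-9.84527, v=49.28400/2.04939=24.04813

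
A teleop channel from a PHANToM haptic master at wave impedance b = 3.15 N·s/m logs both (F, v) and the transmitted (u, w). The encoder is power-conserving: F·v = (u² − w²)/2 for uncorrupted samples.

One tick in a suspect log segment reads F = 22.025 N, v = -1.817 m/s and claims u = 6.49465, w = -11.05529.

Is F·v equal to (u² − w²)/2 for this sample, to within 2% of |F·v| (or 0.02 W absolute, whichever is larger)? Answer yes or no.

yes

F·v = 22.025×(-1.817) = -40.01942 W.
(u² − w²)/2 = (42.18048 − 122.21944)/2 = -40.01948 W.
|Δ| = 0.00005;  2% of max(1, |F·v|) = 0.80039.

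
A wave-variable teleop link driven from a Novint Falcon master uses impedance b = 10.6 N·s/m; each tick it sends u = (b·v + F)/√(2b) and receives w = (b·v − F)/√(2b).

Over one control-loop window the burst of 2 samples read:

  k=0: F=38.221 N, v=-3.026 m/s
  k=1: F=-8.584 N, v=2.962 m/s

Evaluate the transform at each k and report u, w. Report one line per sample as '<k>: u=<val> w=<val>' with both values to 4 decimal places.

0: u=1.3347 w=-15.2674
1: u=4.9547 w=8.6834

k=0: b·v=10.6×(-3.026)=-32.0756; √(2b)=4.6043; u=(-32.0756+38.221)/4.6043=1.3347, w=(-32.0756−38.221)/4.6043=-15.2674
k=1: b·v=10.6×2.962=31.3972; √(2b)=4.6043; u=(31.3972+(-8.584))/4.6043=4.9547, w=(31.3972−(-8.584))/4.6043=8.6834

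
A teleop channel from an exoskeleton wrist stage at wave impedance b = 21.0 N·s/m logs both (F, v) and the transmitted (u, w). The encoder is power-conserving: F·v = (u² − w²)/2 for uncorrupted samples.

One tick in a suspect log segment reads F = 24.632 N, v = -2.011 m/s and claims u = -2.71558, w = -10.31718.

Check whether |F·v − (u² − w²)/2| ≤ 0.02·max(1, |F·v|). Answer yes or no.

F·v = 24.632×(-2.011) = -49.53495 W.
(u² − w²)/2 = (7.37437 − 106.44420)/2 = -49.53491 W.
|Δ| = 0.00004;  2% of max(1, |F·v|) = 0.99070.

yes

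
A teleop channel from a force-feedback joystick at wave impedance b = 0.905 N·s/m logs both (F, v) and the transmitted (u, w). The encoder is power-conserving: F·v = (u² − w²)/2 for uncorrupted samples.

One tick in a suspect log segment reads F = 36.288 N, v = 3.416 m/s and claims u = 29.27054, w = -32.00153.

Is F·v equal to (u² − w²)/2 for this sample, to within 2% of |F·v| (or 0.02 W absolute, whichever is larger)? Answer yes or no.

no

F·v = 36.288×3.416 = 123.9598 W.
(u² − w²)/2 = (856.7645 − 1024.0979)/2 = -83.6667 W.
|Δ| = 207.6265;  2% of max(1, |F·v|) = 2.4792.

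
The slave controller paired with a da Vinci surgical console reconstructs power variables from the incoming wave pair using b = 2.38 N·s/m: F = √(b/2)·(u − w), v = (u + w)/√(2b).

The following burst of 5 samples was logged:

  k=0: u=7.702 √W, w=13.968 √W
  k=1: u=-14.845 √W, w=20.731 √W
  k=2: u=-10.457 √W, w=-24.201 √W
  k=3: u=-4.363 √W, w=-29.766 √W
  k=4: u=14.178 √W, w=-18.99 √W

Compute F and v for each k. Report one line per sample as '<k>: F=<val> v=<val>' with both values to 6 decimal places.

k=0: u−w=-6.266000, u+w=21.670000; √(b/2)=1.090871, √(2b)=2.181742; F=1.090871×(-6.266)=-6.835399, v=21.670000/2.181742=9.932428
k=1: u−w=-35.576000, u+w=5.886000; √(b/2)=1.090871, √(2b)=2.181742; F=1.090871×(-35.576)=-38.808834, v=5.886000/2.181742=2.697844
k=2: u−w=13.744000, u+w=-34.658000; √(b/2)=1.090871, √(2b)=2.181742; F=1.090871×13.744=14.992934, v=-34.658000/2.181742=-15.885468
k=3: u−w=25.403000, u+w=-34.129000; √(b/2)=1.090871, √(2b)=2.181742; F=1.090871×25.403=27.711401, v=-34.129000/2.181742=-15.643002
k=4: u−w=33.168000, u+w=-4.812000; √(b/2)=1.090871, √(2b)=2.181742; F=1.090871×33.168=36.182016, v=-4.812000/2.181742=-2.205577

0: F=-6.835399 v=9.932428
1: F=-38.808834 v=2.697844
2: F=14.992934 v=-15.885468
3: F=27.711401 v=-15.643002
4: F=36.182016 v=-2.205577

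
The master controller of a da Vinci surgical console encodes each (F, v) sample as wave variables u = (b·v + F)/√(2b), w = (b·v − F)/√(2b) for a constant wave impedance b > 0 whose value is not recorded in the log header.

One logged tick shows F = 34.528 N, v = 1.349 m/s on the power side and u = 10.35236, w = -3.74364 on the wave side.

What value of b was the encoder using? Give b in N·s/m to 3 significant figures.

b = 12 N·s/m

u + w = 6.6087;  u + w = √(2b)·v, so √(2b) = 6.6087/1.349 = 4.8990.
b = (√(2b))²/2 = 24.0000/2 = 12.0000.
(Check via u − w = 2F/√(2b): u − w = 14.0960, 2F/√(2b) = 14.0960.)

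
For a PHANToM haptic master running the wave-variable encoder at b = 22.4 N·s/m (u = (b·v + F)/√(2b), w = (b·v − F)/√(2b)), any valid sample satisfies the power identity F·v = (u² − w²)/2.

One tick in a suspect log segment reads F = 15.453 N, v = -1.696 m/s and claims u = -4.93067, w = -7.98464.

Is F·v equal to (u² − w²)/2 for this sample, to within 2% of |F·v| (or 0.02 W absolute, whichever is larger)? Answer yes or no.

no

F·v = 15.453×(-1.696) = -26.20829 W.
(u² − w²)/2 = (24.31151 − 63.75448)/2 = -19.72148 W.
|Δ| = 6.48680;  2% of max(1, |F·v|) = 0.52417.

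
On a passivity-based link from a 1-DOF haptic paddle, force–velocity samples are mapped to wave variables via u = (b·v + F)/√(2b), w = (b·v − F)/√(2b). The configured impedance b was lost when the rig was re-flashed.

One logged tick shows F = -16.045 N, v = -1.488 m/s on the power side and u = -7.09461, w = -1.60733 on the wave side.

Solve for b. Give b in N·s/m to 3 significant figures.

u + w = -8.70194;  u + w = √(2b)·v, so √(2b) = -8.70194/(-1.488) = 5.84808.
b = (√(2b))²/2 = 34.20002/2 = 17.10001.
(Check via u − w = 2F/√(2b): u − w = -5.48728, 2F/√(2b) = -5.48727.)

b = 17.1 N·s/m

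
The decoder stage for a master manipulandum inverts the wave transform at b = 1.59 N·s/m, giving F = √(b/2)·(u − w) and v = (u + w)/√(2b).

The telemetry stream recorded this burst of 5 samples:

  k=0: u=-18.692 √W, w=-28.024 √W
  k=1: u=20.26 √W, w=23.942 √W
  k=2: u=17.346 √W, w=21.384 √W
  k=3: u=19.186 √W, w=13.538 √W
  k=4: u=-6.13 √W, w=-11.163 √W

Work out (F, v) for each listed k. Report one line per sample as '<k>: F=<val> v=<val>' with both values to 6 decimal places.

k=0: u−w=9.332000, u+w=-46.716000; √(b/2)=0.891628, √(2b)=1.783255; F=0.891628×9.332=8.320670, v=-46.716000/1.783255=-26.197032
k=1: u−w=-3.682000, u+w=44.202000; √(b/2)=0.891628, √(2b)=1.783255; F=0.891628×(-3.682)=-3.282973, v=44.202000/1.783255=24.787251
k=2: u−w=-4.038000, u+w=38.730000; √(b/2)=0.891628, √(2b)=1.783255; F=0.891628×(-4.038)=-3.600393, v=38.730000/1.783255=21.718706
k=3: u−w=5.648000, u+w=32.724000; √(b/2)=0.891628, √(2b)=1.783255; F=0.891628×5.648=5.035913, v=32.724000/1.783255=18.350708
k=4: u−w=5.033000, u+w=-17.293000; √(b/2)=0.891628, √(2b)=1.783255; F=0.891628×5.033=4.487562, v=-17.293000/1.783255=-9.697433

0: F=8.320670 v=-26.197032
1: F=-3.282973 v=24.787251
2: F=-3.600393 v=21.718706
3: F=5.035913 v=18.350708
4: F=4.487562 v=-9.697433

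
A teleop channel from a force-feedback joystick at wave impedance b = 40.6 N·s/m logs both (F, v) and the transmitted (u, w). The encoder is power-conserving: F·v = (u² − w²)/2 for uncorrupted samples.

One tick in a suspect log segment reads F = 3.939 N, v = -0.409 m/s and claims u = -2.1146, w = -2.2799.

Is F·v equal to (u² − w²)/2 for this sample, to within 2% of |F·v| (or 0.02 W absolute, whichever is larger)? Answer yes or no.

no

F·v = 3.939×(-0.409) = -1.61105 W.
(u² − w²)/2 = (4.47153 − 5.19794)/2 = -0.36321 W.
|Δ| = 1.24785;  2% of max(1, |F·v|) = 0.03222.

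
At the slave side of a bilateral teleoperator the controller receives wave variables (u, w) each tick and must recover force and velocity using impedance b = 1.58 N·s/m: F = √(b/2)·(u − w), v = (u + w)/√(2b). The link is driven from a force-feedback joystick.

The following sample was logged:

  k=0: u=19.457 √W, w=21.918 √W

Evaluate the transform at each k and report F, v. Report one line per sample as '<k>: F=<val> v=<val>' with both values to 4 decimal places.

k=0: u−w=-2.4610, u+w=41.3750; √(b/2)=0.8888, √(2b)=1.7776; F=0.8888×(-2.461)=-2.1874, v=41.3750/1.7776=23.2753

0: F=-2.1874 v=23.2753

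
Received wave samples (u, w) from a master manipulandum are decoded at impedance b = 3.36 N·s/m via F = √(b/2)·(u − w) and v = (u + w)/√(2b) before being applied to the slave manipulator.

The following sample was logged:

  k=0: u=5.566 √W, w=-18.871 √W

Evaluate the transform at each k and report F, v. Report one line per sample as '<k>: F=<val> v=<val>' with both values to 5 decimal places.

k=0: u−w=24.43700, u+w=-13.30500; √(b/2)=1.29615, √(2b)=2.59230; F=1.29615×24.437=31.67397, v=-13.30500/2.59230=-5.13252

0: F=31.67397 v=-5.13252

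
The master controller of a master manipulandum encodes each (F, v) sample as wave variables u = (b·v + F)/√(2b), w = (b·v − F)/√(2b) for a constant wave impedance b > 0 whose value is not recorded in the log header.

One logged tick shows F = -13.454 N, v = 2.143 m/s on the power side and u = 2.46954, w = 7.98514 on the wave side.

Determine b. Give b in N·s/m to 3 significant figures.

u + w = 10.4547;  u + w = √(2b)·v, so √(2b) = 10.4547/2.143 = 4.8785.
b = (√(2b))²/2 = 23.8000/2 = 11.9000.
(Check via u − w = 2F/√(2b): u − w = -5.5156, 2F/√(2b) = -5.5156.)

b = 11.9 N·s/m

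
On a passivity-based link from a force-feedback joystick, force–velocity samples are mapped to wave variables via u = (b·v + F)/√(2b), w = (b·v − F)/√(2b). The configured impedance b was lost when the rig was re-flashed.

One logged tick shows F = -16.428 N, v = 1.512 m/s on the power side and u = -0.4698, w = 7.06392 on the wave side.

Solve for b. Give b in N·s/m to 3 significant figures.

u + w = 6.5941;  u + w = √(2b)·v, so √(2b) = 6.5941/1.512 = 4.3612.
b = (√(2b))²/2 = 19.0200/2 = 9.5100.
(Check via u − w = 2F/√(2b): u − w = -7.5337, 2F/√(2b) = -7.5337.)

b = 9.51 N·s/m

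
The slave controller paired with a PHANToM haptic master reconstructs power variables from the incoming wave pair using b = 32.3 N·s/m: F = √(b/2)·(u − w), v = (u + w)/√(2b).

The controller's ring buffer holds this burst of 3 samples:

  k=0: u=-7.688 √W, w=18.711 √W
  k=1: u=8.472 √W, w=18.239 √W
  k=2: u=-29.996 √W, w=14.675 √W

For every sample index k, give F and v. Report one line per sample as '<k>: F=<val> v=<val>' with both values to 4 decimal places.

k=0: u−w=-26.3990, u+w=11.0230; √(b/2)=4.0187, √(2b)=8.0374; F=4.0187×(-26.399)=-106.0898, v=11.0230/8.0374=1.3715
k=1: u−w=-9.7670, u+w=26.7110; √(b/2)=4.0187, √(2b)=8.0374; F=4.0187×(-9.767)=-39.2507, v=26.7110/8.0374=3.3233
k=2: u−w=-44.6710, u+w=-15.3210; √(b/2)=4.0187, √(2b)=8.0374; F=4.0187×(-44.671)=-179.5196, v=-15.3210/8.0374=-1.9062

0: F=-106.0898 v=1.3715
1: F=-39.2507 v=3.3233
2: F=-179.5196 v=-1.9062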